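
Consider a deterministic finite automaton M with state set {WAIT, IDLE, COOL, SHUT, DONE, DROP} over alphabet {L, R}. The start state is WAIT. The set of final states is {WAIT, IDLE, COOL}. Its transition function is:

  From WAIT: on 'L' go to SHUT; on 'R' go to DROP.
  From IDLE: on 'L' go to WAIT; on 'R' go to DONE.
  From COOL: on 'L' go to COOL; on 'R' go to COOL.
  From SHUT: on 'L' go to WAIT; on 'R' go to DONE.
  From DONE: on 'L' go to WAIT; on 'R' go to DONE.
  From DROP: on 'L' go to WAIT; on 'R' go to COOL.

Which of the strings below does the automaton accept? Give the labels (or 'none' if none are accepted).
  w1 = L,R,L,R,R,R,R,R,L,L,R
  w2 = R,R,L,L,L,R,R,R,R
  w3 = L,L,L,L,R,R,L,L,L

w1: WAIT → SHUT → DONE → WAIT → DROP → COOL → COOL → COOL → COOL → COOL → COOL → COOL  → end COOL, accepted
w2: WAIT → DROP → COOL → COOL → COOL → COOL → COOL → COOL → COOL → COOL  → end COOL, accepted
w3: WAIT → SHUT → WAIT → SHUT → WAIT → DROP → COOL → COOL → COOL → COOL  → end COOL, accepted

w1, w2, w3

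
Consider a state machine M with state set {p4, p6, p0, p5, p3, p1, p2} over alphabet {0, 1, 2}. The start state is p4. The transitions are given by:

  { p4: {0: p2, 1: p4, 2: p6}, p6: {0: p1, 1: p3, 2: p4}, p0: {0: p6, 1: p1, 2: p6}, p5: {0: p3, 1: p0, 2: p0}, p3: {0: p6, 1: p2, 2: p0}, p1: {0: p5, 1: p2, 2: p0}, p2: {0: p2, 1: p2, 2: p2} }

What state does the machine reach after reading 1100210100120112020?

Trace: p4 -1-> p4 -1-> p4 -0-> p2 -0-> p2 -2-> p2 -1-> p2 -0-> p2 -1-> p2 -0-> p2 -0-> p2 -1-> p2 -2-> p2 -0-> p2 -1-> p2 -1-> p2 -2-> p2 -0-> p2 -2-> p2 -0-> p2

p2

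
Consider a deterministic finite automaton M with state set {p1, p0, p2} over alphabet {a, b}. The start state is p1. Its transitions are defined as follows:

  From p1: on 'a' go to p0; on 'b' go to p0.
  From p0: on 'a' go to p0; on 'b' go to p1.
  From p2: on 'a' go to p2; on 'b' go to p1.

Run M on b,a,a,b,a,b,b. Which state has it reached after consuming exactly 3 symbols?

p0

p1 → p0 → p0 → p0
After 3 symbols: p0.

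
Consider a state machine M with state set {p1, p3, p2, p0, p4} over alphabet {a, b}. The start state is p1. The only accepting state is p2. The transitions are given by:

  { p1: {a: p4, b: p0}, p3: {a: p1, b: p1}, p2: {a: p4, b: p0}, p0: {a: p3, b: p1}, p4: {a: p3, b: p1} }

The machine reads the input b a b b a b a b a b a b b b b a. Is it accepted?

p1 → p0 → p3 → p1 → p0 → p3 → p1 → p4 → p1 → p4 → p1 → p4 → p1 → p0 → p1 → p0 → p3
End state p3 is not accepting.

No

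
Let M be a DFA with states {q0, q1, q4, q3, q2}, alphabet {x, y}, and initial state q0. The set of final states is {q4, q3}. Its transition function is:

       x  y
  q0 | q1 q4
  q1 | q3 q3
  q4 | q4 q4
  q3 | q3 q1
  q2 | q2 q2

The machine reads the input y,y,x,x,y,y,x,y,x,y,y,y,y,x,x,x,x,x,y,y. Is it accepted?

q0 → q4 → q4 → q4 → q4 → q4 → q4 → q4 → q4 → q4 → q4 → q4 → q4 → q4 → q4 → q4 → q4 → q4 → q4 → q4 → q4
End state q4 is accepting.

Yes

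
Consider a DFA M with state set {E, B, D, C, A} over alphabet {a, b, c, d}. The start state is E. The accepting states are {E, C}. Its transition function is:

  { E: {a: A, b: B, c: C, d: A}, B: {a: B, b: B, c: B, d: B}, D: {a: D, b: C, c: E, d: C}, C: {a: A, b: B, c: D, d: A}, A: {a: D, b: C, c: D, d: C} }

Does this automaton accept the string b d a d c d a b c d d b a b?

No

start at E
read 'b': E → B
read 'd': B → B
read 'a': B → B
read 'd': B → B
read 'c': B → B
read 'd': B → B
read 'a': B → B
read 'b': B → B
read 'c': B → B
read 'd': B → B
read 'd': B → B
read 'b': B → B
read 'a': B → B
read 'b': B → B
End state B is not accepting.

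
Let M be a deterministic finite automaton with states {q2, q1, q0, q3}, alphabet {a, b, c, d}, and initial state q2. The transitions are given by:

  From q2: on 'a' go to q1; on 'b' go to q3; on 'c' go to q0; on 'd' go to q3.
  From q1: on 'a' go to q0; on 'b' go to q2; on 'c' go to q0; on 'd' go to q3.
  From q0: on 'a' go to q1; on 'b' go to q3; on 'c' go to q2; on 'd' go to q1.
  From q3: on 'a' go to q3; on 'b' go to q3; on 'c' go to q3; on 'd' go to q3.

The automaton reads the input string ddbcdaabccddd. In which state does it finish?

q2 → q3 → q3 → q3 → q3 → q3 → q3 → q3 → q3 → q3 → q3 → q3 → q3 → q3

q3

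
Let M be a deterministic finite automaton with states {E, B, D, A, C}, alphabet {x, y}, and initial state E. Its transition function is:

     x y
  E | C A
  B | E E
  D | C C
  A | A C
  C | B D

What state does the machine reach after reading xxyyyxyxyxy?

D

E → C → B → E → A → C → B → E → C → D → C → D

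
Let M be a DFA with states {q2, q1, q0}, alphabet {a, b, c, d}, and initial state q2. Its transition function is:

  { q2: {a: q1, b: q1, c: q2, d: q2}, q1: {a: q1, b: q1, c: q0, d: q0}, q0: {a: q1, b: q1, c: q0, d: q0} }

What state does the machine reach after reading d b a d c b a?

q1

q2 → q2 → q1 → q1 → q0 → q0 → q1 → q1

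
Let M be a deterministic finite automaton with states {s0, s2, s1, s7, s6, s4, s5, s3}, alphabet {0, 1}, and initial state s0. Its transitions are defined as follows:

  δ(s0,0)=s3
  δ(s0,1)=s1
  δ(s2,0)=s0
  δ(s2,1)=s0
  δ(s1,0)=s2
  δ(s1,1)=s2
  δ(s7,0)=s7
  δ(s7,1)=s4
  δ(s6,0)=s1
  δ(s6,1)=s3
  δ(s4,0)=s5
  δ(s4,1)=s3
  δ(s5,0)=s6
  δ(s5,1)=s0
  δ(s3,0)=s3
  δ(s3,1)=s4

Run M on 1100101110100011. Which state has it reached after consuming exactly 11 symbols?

s1

start at s0
read '1': s0 → s1
read '1': s1 → s2
read '0': s2 → s0
read '0': s0 → s3
read '1': s3 → s4
read '0': s4 → s5
read '1': s5 → s0
read '1': s0 → s1
read '1': s1 → s2
read '0': s2 → s0
read '1': s0 → s1
After 11 symbols: s1.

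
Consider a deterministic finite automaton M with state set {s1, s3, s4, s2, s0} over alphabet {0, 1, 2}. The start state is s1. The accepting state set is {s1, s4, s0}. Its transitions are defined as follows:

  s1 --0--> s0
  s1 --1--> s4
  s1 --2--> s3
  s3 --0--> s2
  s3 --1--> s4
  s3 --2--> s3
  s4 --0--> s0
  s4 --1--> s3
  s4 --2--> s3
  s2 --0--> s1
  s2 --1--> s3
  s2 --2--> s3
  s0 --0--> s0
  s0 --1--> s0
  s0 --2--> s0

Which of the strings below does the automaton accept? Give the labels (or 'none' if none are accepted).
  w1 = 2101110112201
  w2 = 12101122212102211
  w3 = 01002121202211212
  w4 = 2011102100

w1:
  start at s1
  read '2': s1 → s3
  read '1': s3 → s4
  read '0': s4 → s0
  read '1': s0 → s0
  read '1': s0 → s0
  read '1': s0 → s0
  read '0': s0 → s0
  read '1': s0 → s0
  read '1': s0 → s0
  read '2': s0 → s0
  read '2': s0 → s0
  read '0': s0 → s0
  read '1': s0 → s0
  end s0, accepted
w2:
  start at s1
  read '1': s1 → s4
  read '2': s4 → s3
  read '1': s3 → s4
  read '0': s4 → s0
  read '1': s0 → s0
  read '1': s0 → s0
  read '2': s0 → s0
  read '2': s0 → s0
  read '2': s0 → s0
  read '1': s0 → s0
  read '2': s0 → s0
  read '1': s0 → s0
  read '0': s0 → s0
  read '2': s0 → s0
  read '2': s0 → s0
  read '1': s0 → s0
  read '1': s0 → s0
  end s0, accepted
w3:
  start at s1
  read '0': s1 → s0
  read '1': s0 → s0
  read '0': s0 → s0
  read '0': s0 → s0
  read '2': s0 → s0
  read '1': s0 → s0
  read '2': s0 → s0
  read '1': s0 → s0
  read '2': s0 → s0
  read '0': s0 → s0
  read '2': s0 → s0
  read '2': s0 → s0
  read '1': s0 → s0
  read '1': s0 → s0
  read '2': s0 → s0
  read '1': s0 → s0
  read '2': s0 → s0
  end s0, accepted
w4:
  start at s1
  read '2': s1 → s3
  read '0': s3 → s2
  read '1': s2 → s3
  read '1': s3 → s4
  read '1': s4 → s3
  read '0': s3 → s2
  read '2': s2 → s3
  read '1': s3 → s4
  read '0': s4 → s0
  read '0': s0 → s0
  end s0, accepted

w1, w2, w3, w4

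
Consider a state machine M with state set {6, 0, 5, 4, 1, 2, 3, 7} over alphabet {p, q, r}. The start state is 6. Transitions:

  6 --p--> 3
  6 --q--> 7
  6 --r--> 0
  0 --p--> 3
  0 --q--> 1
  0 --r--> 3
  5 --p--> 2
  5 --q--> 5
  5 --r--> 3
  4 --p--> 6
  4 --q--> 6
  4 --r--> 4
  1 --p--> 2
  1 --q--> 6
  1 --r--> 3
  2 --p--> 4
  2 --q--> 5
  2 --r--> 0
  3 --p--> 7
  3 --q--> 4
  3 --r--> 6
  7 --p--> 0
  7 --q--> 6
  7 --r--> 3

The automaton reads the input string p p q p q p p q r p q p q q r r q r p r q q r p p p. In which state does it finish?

0

Trace: 6 -p-> 3 -p-> 7 -q-> 6 -p-> 3 -q-> 4 -p-> 6 -p-> 3 -q-> 4 -r-> 4 -p-> 6 -q-> 7 -p-> 0 -q-> 1 -q-> 6 -r-> 0 -r-> 3 -q-> 4 -r-> 4 -p-> 6 -r-> 0 -q-> 1 -q-> 6 -r-> 0 -p-> 3 -p-> 7 -p-> 0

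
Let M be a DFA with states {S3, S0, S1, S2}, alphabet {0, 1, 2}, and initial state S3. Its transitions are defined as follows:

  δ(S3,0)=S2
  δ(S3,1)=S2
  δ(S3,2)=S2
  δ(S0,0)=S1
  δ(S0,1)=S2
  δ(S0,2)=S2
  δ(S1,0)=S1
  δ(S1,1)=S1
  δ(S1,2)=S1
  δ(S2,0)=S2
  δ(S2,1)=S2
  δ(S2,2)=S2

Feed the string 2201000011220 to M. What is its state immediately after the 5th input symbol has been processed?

S2

S3 → S2 → S2 → S2 → S2 → S2
After 5 symbols: S2.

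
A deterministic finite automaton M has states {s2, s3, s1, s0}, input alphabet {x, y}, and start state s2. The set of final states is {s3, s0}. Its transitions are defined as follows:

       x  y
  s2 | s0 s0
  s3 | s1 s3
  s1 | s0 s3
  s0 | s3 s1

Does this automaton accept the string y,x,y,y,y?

Yes

Trace: s2 -y-> s0 -x-> s3 -y-> s3 -y-> s3 -y-> s3
End state s3 is accepting.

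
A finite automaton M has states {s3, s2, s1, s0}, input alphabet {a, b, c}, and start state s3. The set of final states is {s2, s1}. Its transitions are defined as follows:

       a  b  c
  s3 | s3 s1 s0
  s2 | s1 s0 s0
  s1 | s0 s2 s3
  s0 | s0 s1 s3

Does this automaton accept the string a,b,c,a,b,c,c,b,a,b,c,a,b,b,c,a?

s3 → s3 → s1 → s3 → s3 → s1 → s3 → s0 → s1 → s0 → s1 → s3 → s3 → s1 → s2 → s0 → s0
End state s0 is not accepting.

No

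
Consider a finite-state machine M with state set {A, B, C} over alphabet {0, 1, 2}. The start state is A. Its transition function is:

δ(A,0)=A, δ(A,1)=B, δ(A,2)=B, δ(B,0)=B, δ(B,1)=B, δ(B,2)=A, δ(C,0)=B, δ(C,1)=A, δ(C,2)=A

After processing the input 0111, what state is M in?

B

start at A
read '0': A → A
read '1': A → B
read '1': B → B
read '1': B → B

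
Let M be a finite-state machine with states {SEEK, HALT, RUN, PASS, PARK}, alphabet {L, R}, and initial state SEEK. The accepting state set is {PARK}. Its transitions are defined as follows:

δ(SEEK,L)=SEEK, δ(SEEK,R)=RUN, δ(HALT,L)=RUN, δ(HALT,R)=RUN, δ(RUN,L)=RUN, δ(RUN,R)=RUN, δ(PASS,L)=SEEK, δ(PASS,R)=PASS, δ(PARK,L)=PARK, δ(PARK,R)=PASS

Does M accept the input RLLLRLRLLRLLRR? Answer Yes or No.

No

start at SEEK
read 'R': SEEK → RUN
read 'L': RUN → RUN
read 'L': RUN → RUN
read 'L': RUN → RUN
read 'R': RUN → RUN
read 'L': RUN → RUN
read 'R': RUN → RUN
read 'L': RUN → RUN
read 'L': RUN → RUN
read 'R': RUN → RUN
read 'L': RUN → RUN
read 'L': RUN → RUN
read 'R': RUN → RUN
read 'R': RUN → RUN
End state RUN is not accepting.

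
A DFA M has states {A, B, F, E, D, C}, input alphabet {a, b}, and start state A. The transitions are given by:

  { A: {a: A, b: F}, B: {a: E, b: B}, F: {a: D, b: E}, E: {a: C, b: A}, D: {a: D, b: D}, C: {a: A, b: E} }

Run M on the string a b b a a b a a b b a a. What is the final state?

start at A
read 'a': A → A
read 'b': A → F
read 'b': F → E
read 'a': E → C
read 'a': C → A
read 'b': A → F
read 'a': F → D
read 'a': D → D
read 'b': D → D
read 'b': D → D
read 'a': D → D
read 'a': D → D

D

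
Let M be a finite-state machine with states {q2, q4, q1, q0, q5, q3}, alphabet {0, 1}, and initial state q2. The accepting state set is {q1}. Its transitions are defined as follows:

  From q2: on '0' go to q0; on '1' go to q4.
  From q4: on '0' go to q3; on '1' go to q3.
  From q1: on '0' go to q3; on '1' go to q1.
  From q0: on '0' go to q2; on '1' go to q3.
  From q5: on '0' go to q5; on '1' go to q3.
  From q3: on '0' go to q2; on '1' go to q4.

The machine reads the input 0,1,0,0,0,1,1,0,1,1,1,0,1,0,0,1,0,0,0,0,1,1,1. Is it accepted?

Trace: q2 -0-> q0 -1-> q3 -0-> q2 -0-> q0 -0-> q2 -1-> q4 -1-> q3 -0-> q2 -1-> q4 -1-> q3 -1-> q4 -0-> q3 -1-> q4 -0-> q3 -0-> q2 -1-> q4 -0-> q3 -0-> q2 -0-> q0 -0-> q2 -1-> q4 -1-> q3 -1-> q4
End state q4 is not accepting.

No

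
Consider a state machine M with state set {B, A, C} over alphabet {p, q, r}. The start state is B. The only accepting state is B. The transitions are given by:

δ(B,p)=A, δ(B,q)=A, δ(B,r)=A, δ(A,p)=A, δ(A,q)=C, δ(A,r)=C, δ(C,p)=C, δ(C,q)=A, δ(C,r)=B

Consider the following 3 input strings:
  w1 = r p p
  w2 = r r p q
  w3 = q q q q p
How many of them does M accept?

0

w1:
  start at B
  read 'r': B → A
  read 'p': A → A
  read 'p': A → A
  end A, rejected
w2:
  start at B
  read 'r': B → A
  read 'r': A → C
  read 'p': C → C
  read 'q': C → A
  end A, rejected
w3:
  start at B
  read 'q': B → A
  read 'q': A → C
  read 'q': C → A
  read 'q': A → C
  read 'p': C → C
  end C, rejected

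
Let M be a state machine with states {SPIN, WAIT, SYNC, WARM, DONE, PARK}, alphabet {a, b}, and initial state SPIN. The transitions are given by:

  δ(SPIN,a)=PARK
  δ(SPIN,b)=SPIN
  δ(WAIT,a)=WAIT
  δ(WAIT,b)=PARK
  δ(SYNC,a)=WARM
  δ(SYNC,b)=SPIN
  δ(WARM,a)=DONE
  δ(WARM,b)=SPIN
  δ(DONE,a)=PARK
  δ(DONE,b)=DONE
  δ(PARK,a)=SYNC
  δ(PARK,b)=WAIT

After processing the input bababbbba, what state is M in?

WAIT

SPIN → SPIN → PARK → WAIT → WAIT → PARK → WAIT → PARK → WAIT → WAIT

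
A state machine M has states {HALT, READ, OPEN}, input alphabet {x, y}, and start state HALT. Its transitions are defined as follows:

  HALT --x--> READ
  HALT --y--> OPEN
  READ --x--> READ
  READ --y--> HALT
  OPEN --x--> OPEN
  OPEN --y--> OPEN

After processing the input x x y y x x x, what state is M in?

HALT → READ → READ → HALT → OPEN → OPEN → OPEN → OPEN

OPEN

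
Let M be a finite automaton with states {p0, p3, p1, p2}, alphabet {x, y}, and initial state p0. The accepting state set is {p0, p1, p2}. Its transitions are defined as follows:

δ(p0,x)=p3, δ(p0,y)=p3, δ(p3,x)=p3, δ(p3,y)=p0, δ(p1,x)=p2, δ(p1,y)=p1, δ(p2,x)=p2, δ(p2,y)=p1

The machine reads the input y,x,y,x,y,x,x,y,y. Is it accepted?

Trace: p0 -y-> p3 -x-> p3 -y-> p0 -x-> p3 -y-> p0 -x-> p3 -x-> p3 -y-> p0 -y-> p3
End state p3 is not accepting.

No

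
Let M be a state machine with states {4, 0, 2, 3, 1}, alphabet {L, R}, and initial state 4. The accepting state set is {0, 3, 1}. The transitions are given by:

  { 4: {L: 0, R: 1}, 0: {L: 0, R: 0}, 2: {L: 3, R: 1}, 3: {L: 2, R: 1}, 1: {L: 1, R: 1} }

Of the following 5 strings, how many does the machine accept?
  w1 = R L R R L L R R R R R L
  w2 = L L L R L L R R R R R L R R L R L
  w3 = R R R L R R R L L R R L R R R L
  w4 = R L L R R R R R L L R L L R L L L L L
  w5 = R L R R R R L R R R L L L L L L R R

5

w1:
  start at 4
  read 'R': 4 → 1
  read 'L': 1 → 1
  read 'R': 1 → 1
  read 'R': 1 → 1
  read 'L': 1 → 1
  read 'L': 1 → 1
  read 'R': 1 → 1
  read 'R': 1 → 1
  read 'R': 1 → 1
  read 'R': 1 → 1
  read 'R': 1 → 1
  read 'L': 1 → 1
  end 1, accepted
w2:
  start at 4
  read 'L': 4 → 0
  read 'L': 0 → 0
  read 'L': 0 → 0
  read 'R': 0 → 0
  read 'L': 0 → 0
  read 'L': 0 → 0
  read 'R': 0 → 0
  read 'R': 0 → 0
  read 'R': 0 → 0
  read 'R': 0 → 0
  read 'R': 0 → 0
  read 'L': 0 → 0
  read 'R': 0 → 0
  read 'R': 0 → 0
  read 'L': 0 → 0
  read 'R': 0 → 0
  read 'L': 0 → 0
  end 0, accepted
w3:
  start at 4
  read 'R': 4 → 1
  read 'R': 1 → 1
  read 'R': 1 → 1
  read 'L': 1 → 1
  read 'R': 1 → 1
  read 'R': 1 → 1
  read 'R': 1 → 1
  read 'L': 1 → 1
  read 'L': 1 → 1
  read 'R': 1 → 1
  read 'R': 1 → 1
  read 'L': 1 → 1
  read 'R': 1 → 1
  read 'R': 1 → 1
  read 'R': 1 → 1
  read 'L': 1 → 1
  end 1, accepted
w4:
  start at 4
  read 'R': 4 → 1
  read 'L': 1 → 1
  read 'L': 1 → 1
  read 'R': 1 → 1
  read 'R': 1 → 1
  read 'R': 1 → 1
  read 'R': 1 → 1
  read 'R': 1 → 1
  read 'L': 1 → 1
  read 'L': 1 → 1
  read 'R': 1 → 1
  read 'L': 1 → 1
  read 'L': 1 → 1
  read 'R': 1 → 1
  read 'L': 1 → 1
  read 'L': 1 → 1
  read 'L': 1 → 1
  read 'L': 1 → 1
  read 'L': 1 → 1
  end 1, accepted
w5:
  start at 4
  read 'R': 4 → 1
  read 'L': 1 → 1
  read 'R': 1 → 1
  read 'R': 1 → 1
  read 'R': 1 → 1
  read 'R': 1 → 1
  read 'L': 1 → 1
  read 'R': 1 → 1
  read 'R': 1 → 1
  read 'R': 1 → 1
  read 'L': 1 → 1
  read 'L': 1 → 1
  read 'L': 1 → 1
  read 'L': 1 → 1
  read 'L': 1 → 1
  read 'L': 1 → 1
  read 'R': 1 → 1
  read 'R': 1 → 1
  end 1, accepted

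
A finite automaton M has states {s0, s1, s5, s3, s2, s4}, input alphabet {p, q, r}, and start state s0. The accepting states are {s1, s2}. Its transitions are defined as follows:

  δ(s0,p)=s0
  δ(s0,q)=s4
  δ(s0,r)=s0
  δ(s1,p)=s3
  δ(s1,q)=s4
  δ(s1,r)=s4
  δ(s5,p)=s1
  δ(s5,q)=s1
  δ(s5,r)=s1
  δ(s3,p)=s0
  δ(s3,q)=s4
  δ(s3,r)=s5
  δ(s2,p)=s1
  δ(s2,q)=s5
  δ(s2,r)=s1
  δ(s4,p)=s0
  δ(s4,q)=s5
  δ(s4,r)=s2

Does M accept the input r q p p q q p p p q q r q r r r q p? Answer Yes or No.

Yes

start at s0
read 'r': s0 → s0
read 'q': s0 → s4
read 'p': s4 → s0
read 'p': s0 → s0
read 'q': s0 → s4
read 'q': s4 → s5
read 'p': s5 → s1
read 'p': s1 → s3
read 'p': s3 → s0
read 'q': s0 → s4
read 'q': s4 → s5
read 'r': s5 → s1
read 'q': s1 → s4
read 'r': s4 → s2
read 'r': s2 → s1
read 'r': s1 → s4
read 'q': s4 → s5
read 'p': s5 → s1
End state s1 is accepting.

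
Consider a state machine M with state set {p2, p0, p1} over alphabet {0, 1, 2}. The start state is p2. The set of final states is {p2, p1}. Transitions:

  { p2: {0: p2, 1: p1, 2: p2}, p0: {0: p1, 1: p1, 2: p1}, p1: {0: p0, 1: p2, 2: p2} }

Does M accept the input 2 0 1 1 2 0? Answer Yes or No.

Yes

start at p2
read '2': p2 → p2
read '0': p2 → p2
read '1': p2 → p1
read '1': p1 → p2
read '2': p2 → p2
read '0': p2 → p2
End state p2 is accepting.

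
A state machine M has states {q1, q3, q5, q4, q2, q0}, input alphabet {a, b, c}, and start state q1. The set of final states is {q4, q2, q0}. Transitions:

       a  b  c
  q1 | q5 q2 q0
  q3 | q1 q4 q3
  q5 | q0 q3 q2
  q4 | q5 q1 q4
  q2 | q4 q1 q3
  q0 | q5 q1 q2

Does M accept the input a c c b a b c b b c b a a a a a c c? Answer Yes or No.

Trace: q1 -a-> q5 -c-> q2 -c-> q3 -b-> q4 -a-> q5 -b-> q3 -c-> q3 -b-> q4 -b-> q1 -c-> q0 -b-> q1 -a-> q5 -a-> q0 -a-> q5 -a-> q0 -a-> q5 -c-> q2 -c-> q3
End state q3 is not accepting.

No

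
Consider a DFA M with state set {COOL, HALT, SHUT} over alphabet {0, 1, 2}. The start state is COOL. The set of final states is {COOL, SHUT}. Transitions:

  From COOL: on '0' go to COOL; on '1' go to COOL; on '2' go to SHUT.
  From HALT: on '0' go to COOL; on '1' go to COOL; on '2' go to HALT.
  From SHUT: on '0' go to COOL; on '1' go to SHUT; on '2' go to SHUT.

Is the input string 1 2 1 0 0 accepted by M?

Yes

Trace: COOL -1-> COOL -2-> SHUT -1-> SHUT -0-> COOL -0-> COOL
End state COOL is accepting.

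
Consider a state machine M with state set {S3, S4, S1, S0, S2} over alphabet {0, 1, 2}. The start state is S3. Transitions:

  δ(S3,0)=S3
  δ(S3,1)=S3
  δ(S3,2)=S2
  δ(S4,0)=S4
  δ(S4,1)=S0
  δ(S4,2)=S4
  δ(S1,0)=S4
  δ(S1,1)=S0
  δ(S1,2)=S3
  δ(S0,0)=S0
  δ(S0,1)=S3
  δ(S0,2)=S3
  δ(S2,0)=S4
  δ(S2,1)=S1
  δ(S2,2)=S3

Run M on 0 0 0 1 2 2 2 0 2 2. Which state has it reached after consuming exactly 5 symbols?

S2

Trace: S3 -0-> S3 -0-> S3 -0-> S3 -1-> S3 -2-> S2
After 5 symbols: S2.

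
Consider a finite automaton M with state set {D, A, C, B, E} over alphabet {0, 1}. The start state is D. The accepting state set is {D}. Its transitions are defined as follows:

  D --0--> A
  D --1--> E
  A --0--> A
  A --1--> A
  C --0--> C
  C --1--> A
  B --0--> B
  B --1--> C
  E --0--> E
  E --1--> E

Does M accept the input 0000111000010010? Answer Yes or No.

D → A → A → A → A → A → A → A → A → A → A → A → A → A → A → A → A
End state A is not accepting.

No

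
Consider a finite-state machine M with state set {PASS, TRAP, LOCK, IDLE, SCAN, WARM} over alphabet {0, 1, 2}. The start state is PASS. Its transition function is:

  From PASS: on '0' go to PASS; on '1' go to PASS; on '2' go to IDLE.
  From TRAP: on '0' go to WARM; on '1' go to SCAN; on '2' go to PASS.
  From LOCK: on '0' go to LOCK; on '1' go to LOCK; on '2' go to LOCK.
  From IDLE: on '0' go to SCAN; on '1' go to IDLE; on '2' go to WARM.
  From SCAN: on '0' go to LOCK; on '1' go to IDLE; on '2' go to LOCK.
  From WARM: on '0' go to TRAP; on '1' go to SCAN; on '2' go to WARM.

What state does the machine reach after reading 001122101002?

Trace: PASS -0-> PASS -0-> PASS -1-> PASS -1-> PASS -2-> IDLE -2-> WARM -1-> SCAN -0-> LOCK -1-> LOCK -0-> LOCK -0-> LOCK -2-> LOCK

LOCK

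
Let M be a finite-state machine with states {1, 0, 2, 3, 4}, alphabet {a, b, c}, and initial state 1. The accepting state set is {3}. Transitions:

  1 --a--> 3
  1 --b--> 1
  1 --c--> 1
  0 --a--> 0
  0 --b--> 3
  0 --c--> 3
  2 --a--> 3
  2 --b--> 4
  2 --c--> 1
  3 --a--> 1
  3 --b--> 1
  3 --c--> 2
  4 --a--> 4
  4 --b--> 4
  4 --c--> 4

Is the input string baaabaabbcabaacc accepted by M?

No

start at 1
read 'b': 1 → 1
read 'a': 1 → 3
read 'a': 3 → 1
read 'a': 1 → 3
read 'b': 3 → 1
read 'a': 1 → 3
read 'a': 3 → 1
read 'b': 1 → 1
read 'b': 1 → 1
read 'c': 1 → 1
read 'a': 1 → 3
read 'b': 3 → 1
read 'a': 1 → 3
read 'a': 3 → 1
read 'c': 1 → 1
read 'c': 1 → 1
End state 1 is not accepting.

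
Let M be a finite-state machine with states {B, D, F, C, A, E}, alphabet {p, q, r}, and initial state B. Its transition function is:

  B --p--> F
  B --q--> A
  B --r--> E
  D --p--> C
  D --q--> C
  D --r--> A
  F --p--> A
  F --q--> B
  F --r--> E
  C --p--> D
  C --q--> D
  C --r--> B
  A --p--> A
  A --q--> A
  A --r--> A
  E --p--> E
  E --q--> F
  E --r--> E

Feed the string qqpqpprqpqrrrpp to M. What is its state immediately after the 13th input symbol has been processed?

A

start at B
read 'q': B → A
read 'q': A → A
read 'p': A → A
read 'q': A → A
read 'p': A → A
read 'p': A → A
read 'r': A → A
read 'q': A → A
read 'p': A → A
read 'q': A → A
read 'r': A → A
read 'r': A → A
read 'r': A → A
After 13 symbols: A.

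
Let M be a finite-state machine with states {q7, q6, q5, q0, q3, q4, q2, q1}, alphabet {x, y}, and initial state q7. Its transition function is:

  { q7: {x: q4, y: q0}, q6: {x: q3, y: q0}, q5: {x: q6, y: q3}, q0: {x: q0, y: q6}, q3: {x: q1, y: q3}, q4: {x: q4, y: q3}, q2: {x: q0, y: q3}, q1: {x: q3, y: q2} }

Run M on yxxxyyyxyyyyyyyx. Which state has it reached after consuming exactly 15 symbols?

start at q7
read 'y': q7 → q0
read 'x': q0 → q0
read 'x': q0 → q0
read 'x': q0 → q0
read 'y': q0 → q6
read 'y': q6 → q0
read 'y': q0 → q6
read 'x': q6 → q3
read 'y': q3 → q3
read 'y': q3 → q3
read 'y': q3 → q3
read 'y': q3 → q3
read 'y': q3 → q3
read 'y': q3 → q3
read 'y': q3 → q3
After 15 symbols: q3.

q3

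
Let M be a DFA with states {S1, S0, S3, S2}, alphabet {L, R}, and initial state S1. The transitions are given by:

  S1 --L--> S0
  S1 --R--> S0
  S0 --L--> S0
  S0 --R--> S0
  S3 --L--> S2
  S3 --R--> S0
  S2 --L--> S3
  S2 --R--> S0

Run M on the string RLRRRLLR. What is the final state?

start at S1
read 'R': S1 → S0
read 'L': S0 → S0
read 'R': S0 → S0
read 'R': S0 → S0
read 'R': S0 → S0
read 'L': S0 → S0
read 'L': S0 → S0
read 'R': S0 → S0

S0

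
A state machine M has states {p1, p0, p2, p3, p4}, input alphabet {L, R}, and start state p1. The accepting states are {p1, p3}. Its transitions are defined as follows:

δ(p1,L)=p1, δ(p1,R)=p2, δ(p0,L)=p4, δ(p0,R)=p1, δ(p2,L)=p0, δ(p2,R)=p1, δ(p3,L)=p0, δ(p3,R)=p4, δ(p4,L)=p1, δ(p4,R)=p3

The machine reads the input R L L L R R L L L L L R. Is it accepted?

No

start at p1
read 'R': p1 → p2
read 'L': p2 → p0
read 'L': p0 → p4
read 'L': p4 → p1
read 'R': p1 → p2
read 'R': p2 → p1
read 'L': p1 → p1
read 'L': p1 → p1
read 'L': p1 → p1
read 'L': p1 → p1
read 'L': p1 → p1
read 'R': p1 → p2
End state p2 is not accepting.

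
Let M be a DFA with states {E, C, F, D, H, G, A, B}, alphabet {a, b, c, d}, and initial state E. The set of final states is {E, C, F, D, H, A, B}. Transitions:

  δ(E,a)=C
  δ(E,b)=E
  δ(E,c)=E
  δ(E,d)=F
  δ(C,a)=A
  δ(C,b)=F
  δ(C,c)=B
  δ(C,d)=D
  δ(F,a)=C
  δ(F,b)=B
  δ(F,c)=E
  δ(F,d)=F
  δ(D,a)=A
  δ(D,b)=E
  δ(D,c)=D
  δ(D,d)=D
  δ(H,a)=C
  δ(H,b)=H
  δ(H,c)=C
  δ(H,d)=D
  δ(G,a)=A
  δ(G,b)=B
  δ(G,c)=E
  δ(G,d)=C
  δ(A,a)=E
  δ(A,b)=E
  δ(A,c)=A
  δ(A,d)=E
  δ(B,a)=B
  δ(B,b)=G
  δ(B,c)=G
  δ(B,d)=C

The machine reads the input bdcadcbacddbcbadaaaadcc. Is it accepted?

Trace: E -b-> E -d-> F -c-> E -a-> C -d-> D -c-> D -b-> E -a-> C -c-> B -d-> C -d-> D -b-> E -c-> E -b-> E -a-> C -d-> D -a-> A -a-> E -a-> C -a-> A -d-> E -c-> E -c-> E
End state E is accepting.

Yes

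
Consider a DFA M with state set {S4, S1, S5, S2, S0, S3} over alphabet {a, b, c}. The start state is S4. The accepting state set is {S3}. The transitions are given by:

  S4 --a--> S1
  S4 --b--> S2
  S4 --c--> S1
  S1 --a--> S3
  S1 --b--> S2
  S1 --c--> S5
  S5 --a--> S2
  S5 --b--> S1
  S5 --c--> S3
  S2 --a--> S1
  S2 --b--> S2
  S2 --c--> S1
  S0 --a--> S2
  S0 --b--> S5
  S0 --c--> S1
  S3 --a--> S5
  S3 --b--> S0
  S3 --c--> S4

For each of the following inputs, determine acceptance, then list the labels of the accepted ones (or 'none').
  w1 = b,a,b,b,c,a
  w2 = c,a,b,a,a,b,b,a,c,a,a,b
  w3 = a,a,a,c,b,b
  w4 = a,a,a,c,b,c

w1

w1: Trace: S4 -b-> S2 -a-> S1 -b-> S2 -b-> S2 -c-> S1 -a-> S3  → end S3, accepted
w2: Trace: S4 -c-> S1 -a-> S3 -b-> S0 -a-> S2 -a-> S1 -b-> S2 -b-> S2 -a-> S1 -c-> S5 -a-> S2 -a-> S1 -b-> S2  → end S2, rejected
w3: Trace: S4 -a-> S1 -a-> S3 -a-> S5 -c-> S3 -b-> S0 -b-> S5  → end S5, rejected
w4: Trace: S4 -a-> S1 -a-> S3 -a-> S5 -c-> S3 -b-> S0 -c-> S1  → end S1, rejected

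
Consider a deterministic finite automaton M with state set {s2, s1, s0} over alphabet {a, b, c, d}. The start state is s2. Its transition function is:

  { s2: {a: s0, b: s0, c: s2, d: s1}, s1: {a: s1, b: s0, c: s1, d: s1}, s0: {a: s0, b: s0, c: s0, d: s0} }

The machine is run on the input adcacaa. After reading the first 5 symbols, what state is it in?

Trace: s2 -a-> s0 -d-> s0 -c-> s0 -a-> s0 -c-> s0
After 5 symbols: s0.

s0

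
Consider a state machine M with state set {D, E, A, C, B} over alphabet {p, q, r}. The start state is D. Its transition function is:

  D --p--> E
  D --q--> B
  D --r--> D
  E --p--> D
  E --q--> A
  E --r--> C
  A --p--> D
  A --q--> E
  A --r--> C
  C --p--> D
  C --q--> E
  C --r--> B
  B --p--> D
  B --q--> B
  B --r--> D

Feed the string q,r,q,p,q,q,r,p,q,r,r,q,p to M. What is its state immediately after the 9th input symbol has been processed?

A

start at D
read 'q': D → B
read 'r': B → D
read 'q': D → B
read 'p': B → D
read 'q': D → B
read 'q': B → B
read 'r': B → D
read 'p': D → E
read 'q': E → A
After 9 symbols: A.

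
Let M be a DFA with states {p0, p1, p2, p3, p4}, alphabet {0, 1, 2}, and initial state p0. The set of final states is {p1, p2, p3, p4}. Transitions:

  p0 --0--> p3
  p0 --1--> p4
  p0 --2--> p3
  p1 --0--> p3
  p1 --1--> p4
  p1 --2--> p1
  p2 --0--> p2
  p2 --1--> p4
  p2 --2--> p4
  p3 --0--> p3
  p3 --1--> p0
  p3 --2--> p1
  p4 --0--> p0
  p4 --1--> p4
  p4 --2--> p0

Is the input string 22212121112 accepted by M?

No

Trace: p0 -2-> p3 -2-> p1 -2-> p1 -1-> p4 -2-> p0 -1-> p4 -2-> p0 -1-> p4 -1-> p4 -1-> p4 -2-> p0
End state p0 is not accepting.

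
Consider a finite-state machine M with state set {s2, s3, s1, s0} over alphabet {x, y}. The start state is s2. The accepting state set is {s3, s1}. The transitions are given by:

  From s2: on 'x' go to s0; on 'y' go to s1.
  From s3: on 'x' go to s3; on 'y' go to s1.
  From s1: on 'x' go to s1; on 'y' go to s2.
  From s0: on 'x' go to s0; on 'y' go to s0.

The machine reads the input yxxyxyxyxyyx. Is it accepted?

No

s2 → s1 → s1 → s1 → s2 → s0 → s0 → s0 → s0 → s0 → s0 → s0 → s0
End state s0 is not accepting.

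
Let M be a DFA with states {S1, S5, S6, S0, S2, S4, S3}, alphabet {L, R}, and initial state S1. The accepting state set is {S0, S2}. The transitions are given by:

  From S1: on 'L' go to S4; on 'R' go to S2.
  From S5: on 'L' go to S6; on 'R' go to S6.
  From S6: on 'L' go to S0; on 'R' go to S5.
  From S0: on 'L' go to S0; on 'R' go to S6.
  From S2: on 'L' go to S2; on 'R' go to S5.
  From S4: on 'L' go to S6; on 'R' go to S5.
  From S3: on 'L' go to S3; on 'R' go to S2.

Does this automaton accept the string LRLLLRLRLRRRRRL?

Yes

start at S1
read 'L': S1 → S4
read 'R': S4 → S5
read 'L': S5 → S6
read 'L': S6 → S0
read 'L': S0 → S0
read 'R': S0 → S6
read 'L': S6 → S0
read 'R': S0 → S6
read 'L': S6 → S0
read 'R': S0 → S6
read 'R': S6 → S5
read 'R': S5 → S6
read 'R': S6 → S5
read 'R': S5 → S6
read 'L': S6 → S0
End state S0 is accepting.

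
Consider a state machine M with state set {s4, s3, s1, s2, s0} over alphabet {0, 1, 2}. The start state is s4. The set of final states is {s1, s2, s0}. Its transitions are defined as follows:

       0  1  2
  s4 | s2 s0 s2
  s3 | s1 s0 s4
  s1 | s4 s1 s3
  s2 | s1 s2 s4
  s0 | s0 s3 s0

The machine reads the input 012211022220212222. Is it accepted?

s4 → s2 → s2 → s4 → s2 → s2 → s2 → s1 → s3 → s4 → s2 → s4 → s2 → s4 → s0 → s0 → s0 → s0 → s0
End state s0 is accepting.

Yes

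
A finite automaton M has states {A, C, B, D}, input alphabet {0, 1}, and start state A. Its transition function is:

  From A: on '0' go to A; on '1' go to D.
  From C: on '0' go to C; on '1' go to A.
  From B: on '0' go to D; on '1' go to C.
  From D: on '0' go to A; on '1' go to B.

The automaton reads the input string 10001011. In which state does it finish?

B

start at A
read '1': A → D
read '0': D → A
read '0': A → A
read '0': A → A
read '1': A → D
read '0': D → A
read '1': A → D
read '1': D → B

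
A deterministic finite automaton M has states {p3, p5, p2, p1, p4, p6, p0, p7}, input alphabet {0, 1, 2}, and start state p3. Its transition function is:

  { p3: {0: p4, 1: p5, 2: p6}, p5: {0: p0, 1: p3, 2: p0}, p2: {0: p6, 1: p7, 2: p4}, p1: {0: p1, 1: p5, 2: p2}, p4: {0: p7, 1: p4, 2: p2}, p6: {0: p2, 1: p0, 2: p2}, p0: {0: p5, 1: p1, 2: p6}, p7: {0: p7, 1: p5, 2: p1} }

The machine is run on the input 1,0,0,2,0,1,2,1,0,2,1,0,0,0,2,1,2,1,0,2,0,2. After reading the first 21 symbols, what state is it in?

Trace: p3 -1-> p5 -0-> p0 -0-> p5 -2-> p0 -0-> p5 -1-> p3 -2-> p6 -1-> p0 -0-> p5 -2-> p0 -1-> p1 -0-> p1 -0-> p1 -0-> p1 -2-> p2 -1-> p7 -2-> p1 -1-> p5 -0-> p0 -2-> p6 -0-> p2
After 21 symbols: p2.

p2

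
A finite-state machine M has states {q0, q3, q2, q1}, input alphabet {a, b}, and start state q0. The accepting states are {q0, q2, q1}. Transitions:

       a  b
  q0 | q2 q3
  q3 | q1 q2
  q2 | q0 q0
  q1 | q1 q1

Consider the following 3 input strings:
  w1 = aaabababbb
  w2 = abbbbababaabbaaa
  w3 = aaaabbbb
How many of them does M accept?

w1: q0 → q2 → q0 → q2 → q0 → q2 → q0 → q2 → q0 → q3 → q2  → end q2, accepted
w2: q0 → q2 → q0 → q3 → q2 → q0 → q2 → q0 → q2 → q0 → q2 → q0 → q3 → q2 → q0 → q2 → q0  → end q0, accepted
w3: q0 → q2 → q0 → q2 → q0 → q3 → q2 → q0 → q3  → end q3, rejected

2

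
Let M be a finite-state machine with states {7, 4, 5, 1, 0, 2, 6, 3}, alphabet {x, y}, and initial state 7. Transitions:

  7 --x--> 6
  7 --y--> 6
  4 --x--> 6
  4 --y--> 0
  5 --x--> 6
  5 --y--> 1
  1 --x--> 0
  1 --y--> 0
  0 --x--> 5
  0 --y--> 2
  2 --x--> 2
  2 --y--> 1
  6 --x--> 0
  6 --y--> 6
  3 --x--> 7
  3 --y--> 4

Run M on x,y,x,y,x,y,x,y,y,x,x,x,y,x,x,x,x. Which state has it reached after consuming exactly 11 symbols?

start at 7
read 'x': 7 → 6
read 'y': 6 → 6
read 'x': 6 → 0
read 'y': 0 → 2
read 'x': 2 → 2
read 'y': 2 → 1
read 'x': 1 → 0
read 'y': 0 → 2
read 'y': 2 → 1
read 'x': 1 → 0
read 'x': 0 → 5
After 11 symbols: 5.

5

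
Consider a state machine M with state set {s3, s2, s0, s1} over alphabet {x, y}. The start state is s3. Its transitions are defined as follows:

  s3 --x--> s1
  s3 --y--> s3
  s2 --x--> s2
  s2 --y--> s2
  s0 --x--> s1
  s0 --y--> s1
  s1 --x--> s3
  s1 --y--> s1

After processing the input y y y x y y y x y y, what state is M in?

start at s3
read 'y': s3 → s3
read 'y': s3 → s3
read 'y': s3 → s3
read 'x': s3 → s1
read 'y': s1 → s1
read 'y': s1 → s1
read 'y': s1 → s1
read 'x': s1 → s3
read 'y': s3 → s3
read 'y': s3 → s3

s3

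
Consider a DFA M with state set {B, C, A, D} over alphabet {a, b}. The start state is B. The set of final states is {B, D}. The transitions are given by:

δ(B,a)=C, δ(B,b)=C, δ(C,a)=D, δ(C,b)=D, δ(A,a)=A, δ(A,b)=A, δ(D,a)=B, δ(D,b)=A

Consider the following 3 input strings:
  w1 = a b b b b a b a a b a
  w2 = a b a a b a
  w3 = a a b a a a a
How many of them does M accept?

w1:
  start at B
  read 'a': B → C
  read 'b': C → D
  read 'b': D → A
  read 'b': A → A
  read 'b': A → A
  read 'a': A → A
  read 'b': A → A
  read 'a': A → A
  read 'a': A → A
  read 'b': A → A
  read 'a': A → A
  end A, rejected
w2:
  start at B
  read 'a': B → C
  read 'b': C → D
  read 'a': D → B
  read 'a': B → C
  read 'b': C → D
  read 'a': D → B
  end B, accepted
w3:
  start at B
  read 'a': B → C
  read 'a': C → D
  read 'b': D → A
  read 'a': A → A
  read 'a': A → A
  read 'a': A → A
  read 'a': A → A
  end A, rejected

1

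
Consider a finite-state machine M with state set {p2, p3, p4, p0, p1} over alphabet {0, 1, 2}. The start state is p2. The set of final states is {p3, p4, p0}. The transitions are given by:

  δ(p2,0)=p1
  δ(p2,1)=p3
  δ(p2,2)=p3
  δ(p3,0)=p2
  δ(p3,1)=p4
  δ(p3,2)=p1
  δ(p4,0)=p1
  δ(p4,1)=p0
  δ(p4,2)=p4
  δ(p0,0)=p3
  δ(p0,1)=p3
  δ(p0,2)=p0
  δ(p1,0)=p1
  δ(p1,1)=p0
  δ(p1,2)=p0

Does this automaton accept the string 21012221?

Yes

start at p2
read '2': p2 → p3
read '1': p3 → p4
read '0': p4 → p1
read '1': p1 → p0
read '2': p0 → p0
read '2': p0 → p0
read '2': p0 → p0
read '1': p0 → p3
End state p3 is accepting.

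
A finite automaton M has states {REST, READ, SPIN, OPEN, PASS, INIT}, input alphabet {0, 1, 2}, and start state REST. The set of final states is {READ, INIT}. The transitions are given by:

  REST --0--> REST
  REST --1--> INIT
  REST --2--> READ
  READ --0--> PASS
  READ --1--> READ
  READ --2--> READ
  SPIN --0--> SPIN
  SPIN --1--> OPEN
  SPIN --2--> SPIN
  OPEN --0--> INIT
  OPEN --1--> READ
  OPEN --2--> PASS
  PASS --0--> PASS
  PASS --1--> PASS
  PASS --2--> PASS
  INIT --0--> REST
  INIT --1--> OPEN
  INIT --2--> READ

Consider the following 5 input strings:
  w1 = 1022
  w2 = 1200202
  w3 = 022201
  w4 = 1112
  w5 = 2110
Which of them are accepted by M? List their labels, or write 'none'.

w1, w4

w1: REST → INIT → REST → READ → READ  → end READ, accepted
w2: REST → INIT → READ → PASS → PASS → PASS → PASS → PASS  → end PASS, rejected
w3: REST → REST → READ → READ → READ → PASS → PASS  → end PASS, rejected
w4: REST → INIT → OPEN → READ → READ  → end READ, accepted
w5: REST → READ → READ → READ → PASS  → end PASS, rejected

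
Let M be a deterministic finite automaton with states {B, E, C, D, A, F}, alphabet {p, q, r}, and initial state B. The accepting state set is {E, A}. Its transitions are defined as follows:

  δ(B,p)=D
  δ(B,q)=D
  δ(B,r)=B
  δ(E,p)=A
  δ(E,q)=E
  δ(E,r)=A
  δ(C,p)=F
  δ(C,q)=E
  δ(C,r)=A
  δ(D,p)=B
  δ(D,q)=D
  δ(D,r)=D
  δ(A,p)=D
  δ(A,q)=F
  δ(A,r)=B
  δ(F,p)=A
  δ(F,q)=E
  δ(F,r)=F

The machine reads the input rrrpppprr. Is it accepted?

B → B → B → B → D → B → D → B → B → B
End state B is not accepting.

No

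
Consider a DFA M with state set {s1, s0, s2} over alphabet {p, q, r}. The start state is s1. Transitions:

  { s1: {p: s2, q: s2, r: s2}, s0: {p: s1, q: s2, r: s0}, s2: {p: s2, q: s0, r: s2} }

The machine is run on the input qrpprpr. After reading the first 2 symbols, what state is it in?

start at s1
read 'q': s1 → s2
read 'r': s2 → s2
After 2 symbols: s2.

s2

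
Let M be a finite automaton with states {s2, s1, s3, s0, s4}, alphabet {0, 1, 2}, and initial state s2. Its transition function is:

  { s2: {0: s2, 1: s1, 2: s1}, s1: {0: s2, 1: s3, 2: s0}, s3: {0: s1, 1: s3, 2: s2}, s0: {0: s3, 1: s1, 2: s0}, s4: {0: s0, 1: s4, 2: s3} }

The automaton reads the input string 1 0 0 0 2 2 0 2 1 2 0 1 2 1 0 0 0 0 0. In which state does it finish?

s2 → s1 → s2 → s2 → s2 → s1 → s0 → s3 → s2 → s1 → s0 → s3 → s3 → s2 → s1 → s2 → s2 → s2 → s2 → s2

s2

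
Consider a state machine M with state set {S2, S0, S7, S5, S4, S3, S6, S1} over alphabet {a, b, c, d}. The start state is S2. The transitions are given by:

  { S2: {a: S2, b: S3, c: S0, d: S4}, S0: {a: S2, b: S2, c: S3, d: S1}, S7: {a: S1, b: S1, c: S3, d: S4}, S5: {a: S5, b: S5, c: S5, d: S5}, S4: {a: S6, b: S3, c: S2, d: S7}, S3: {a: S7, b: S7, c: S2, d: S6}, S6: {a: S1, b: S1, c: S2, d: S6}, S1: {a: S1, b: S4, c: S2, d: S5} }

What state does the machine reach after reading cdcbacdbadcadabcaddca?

Trace: S2 -c-> S0 -d-> S1 -c-> S2 -b-> S3 -a-> S7 -c-> S3 -d-> S6 -b-> S1 -a-> S1 -d-> S5 -c-> S5 -a-> S5 -d-> S5 -a-> S5 -b-> S5 -c-> S5 -a-> S5 -d-> S5 -d-> S5 -c-> S5 -a-> S5

S5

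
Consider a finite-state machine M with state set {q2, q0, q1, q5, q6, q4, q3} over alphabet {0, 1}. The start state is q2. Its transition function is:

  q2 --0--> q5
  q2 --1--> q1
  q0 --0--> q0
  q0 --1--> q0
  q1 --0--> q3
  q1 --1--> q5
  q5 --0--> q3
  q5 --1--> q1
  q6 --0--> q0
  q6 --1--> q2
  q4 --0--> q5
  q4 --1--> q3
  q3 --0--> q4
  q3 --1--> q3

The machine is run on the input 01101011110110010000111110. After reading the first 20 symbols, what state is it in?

q2 → q5 → q1 → q5 → q3 → q3 → q4 → q3 → q3 → q3 → q3 → q4 → q3 → q3 → q4 → q5 → q1 → q3 → q4 → q5 → q3
After 20 symbols: q3.

q3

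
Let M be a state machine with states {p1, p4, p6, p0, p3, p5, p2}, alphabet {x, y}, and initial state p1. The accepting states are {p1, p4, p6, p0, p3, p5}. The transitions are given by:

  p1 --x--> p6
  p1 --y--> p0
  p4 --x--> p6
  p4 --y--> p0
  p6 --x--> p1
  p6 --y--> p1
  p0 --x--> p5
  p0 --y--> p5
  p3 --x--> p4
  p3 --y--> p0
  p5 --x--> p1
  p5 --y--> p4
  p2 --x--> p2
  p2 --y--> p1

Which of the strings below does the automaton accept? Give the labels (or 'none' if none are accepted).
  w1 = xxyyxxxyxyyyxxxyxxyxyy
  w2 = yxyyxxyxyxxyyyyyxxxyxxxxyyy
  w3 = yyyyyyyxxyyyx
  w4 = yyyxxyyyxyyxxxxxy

w1: Trace: p1 -x-> p6 -x-> p1 -y-> p0 -y-> p5 -x-> p1 -x-> p6 -x-> p1 -y-> p0 -x-> p5 -y-> p4 -y-> p0 -y-> p5 -x-> p1 -x-> p6 -x-> p1 -y-> p0 -x-> p5 -x-> p1 -y-> p0 -x-> p5 -y-> p4 -y-> p0  → end p0, accepted
w2: Trace: p1 -y-> p0 -x-> p5 -y-> p4 -y-> p0 -x-> p5 -x-> p1 -y-> p0 -x-> p5 -y-> p4 -x-> p6 -x-> p1 -y-> p0 -y-> p5 -y-> p4 -y-> p0 -y-> p5 -x-> p1 -x-> p6 -x-> p1 -y-> p0 -x-> p5 -x-> p1 -x-> p6 -x-> p1 -y-> p0 -y-> p5 -y-> p4  → end p4, accepted
w3: Trace: p1 -y-> p0 -y-> p5 -y-> p4 -y-> p0 -y-> p5 -y-> p4 -y-> p0 -x-> p5 -x-> p1 -y-> p0 -y-> p5 -y-> p4 -x-> p6  → end p6, accepted
w4: Trace: p1 -y-> p0 -y-> p5 -y-> p4 -x-> p6 -x-> p1 -y-> p0 -y-> p5 -y-> p4 -x-> p6 -y-> p1 -y-> p0 -x-> p5 -x-> p1 -x-> p6 -x-> p1 -x-> p6 -y-> p1  → end p1, accepted

w1, w2, w3, w4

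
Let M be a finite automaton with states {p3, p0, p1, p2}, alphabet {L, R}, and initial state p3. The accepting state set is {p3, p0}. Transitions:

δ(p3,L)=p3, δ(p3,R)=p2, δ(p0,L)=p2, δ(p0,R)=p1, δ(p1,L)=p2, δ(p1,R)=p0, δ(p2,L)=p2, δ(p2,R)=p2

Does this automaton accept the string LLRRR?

No

p3 → p3 → p3 → p2 → p2 → p2
End state p2 is not accepting.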